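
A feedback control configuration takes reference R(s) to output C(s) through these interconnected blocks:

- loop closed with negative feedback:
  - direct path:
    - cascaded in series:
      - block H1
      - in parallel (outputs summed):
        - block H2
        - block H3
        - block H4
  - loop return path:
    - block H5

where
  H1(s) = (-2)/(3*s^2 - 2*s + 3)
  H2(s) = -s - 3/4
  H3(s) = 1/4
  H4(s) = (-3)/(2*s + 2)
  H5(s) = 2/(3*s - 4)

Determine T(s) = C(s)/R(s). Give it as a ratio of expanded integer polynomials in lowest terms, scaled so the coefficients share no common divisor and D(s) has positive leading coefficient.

Answer: (6*s^3 + s^2 - 16)/(9*s^4 - 9*s^3 + 3*s^2 + 11*s - 4)

Working:
1. reduce the parallel group H2, H3, H4 gives (-2*s^2 - 3*s - 4)/(2*s + 2)
2. multiply H1, (H2+H3+H4) (series) gives (2*s^2 + 3*s + 4)/(3*s^3 + s^2 + s + 3)
3. reduce the feedback loop with forward (H1*(H2+H3+H4)) and return H5, which is the overall transfer function T(s) = C(s)/R(s) in lowest terms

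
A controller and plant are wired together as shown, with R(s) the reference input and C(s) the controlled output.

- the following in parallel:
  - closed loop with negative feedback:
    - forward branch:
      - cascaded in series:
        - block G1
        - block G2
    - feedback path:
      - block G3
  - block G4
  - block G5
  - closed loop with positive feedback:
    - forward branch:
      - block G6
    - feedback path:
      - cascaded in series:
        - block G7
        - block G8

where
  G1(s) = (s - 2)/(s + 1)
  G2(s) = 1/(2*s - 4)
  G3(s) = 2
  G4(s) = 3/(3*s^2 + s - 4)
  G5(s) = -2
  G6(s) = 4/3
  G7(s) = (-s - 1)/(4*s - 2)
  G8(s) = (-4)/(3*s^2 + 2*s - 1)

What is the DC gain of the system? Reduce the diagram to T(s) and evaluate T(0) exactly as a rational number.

Reducing step by step:

Step 1: combine G1, G2 in series = 1/(2*s + 2)
Step 2: apply the feedback formula to (G1*G2), G3 = 1/(2*s + 4)
Step 3: cascade G7, G8 = 2/(6*s^2 - 5*s + 1)
Step 4: apply the feedback formula to G6, (G7*G8) = (24*s^2 - 20*s + 4)/(18*s^2 - 15*s - 5)
Step 5: parallel reduction of [(G1*G2)/(1+(G1*G2)*G3)], G4, G5, [G6/(1-G6*(G7*G8))] = (-72*s^5 - 54*s^4 + 353*s^3 + 372*s^2 - 371*s - 264)/(108*s^5 + 162*s^4 - 312*s^3 - 298*s^2 + 260*s + 80)
That last expression is T(s); at s = 0 only the constant terms survive, so T(0) = -264/80 = -33/10.

Answer: -33/10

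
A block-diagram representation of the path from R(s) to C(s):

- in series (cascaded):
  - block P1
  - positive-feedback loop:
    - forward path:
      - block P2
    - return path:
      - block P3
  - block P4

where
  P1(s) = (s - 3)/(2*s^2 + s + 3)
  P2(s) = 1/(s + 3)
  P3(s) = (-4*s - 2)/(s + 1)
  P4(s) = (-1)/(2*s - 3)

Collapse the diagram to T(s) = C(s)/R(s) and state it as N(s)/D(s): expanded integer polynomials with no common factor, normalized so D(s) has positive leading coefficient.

(1) apply the feedback formula to P2, P3; result (s + 1)/(s^2 + 8*s + 5)
(2) reduce the series chain P1, [P2/(1-P2*P3)], P4; the result is T(s) itself (integer coefficients, no common factor, positive leading denominator coefficient)

Answer: (-s^2 + 2*s + 3)/(4*s^5 + 28*s^4 - 9*s^3 - 5*s^2 - 57*s - 45)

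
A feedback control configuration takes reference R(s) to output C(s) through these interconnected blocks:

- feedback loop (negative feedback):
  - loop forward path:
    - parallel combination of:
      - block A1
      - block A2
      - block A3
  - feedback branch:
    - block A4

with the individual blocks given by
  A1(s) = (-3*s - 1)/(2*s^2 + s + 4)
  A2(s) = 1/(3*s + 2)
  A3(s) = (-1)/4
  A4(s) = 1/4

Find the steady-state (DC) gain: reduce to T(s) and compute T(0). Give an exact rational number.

Step 1 - add A1, A2, A3 (parallel); result (-6*s^3 - 35*s^2 - 46*s)/(24*s^3 + 28*s^2 + 56*s + 32)
Step 2 - close the feedback loop around (A1+A2+A3), A4; result (-24*s^3 - 140*s^2 - 184*s)/(90*s^3 + 77*s^2 + 178*s + 128)
That last expression is T(s); at s = 0 only the constant terms survive, so T(0) = 0/128 = 0.

Therefore the answer is 0.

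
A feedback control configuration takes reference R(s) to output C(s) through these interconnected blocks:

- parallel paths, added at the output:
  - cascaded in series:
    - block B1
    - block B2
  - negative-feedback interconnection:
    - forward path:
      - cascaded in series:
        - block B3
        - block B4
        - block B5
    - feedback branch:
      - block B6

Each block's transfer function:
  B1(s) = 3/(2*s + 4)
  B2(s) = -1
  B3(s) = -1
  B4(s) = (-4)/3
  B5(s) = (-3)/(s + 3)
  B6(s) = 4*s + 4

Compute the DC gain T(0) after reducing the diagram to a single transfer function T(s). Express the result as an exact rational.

The answer is -23/52.

Reasoning:
1. reduce the series chain B1, B2 gives (-3)/(2*s + 4)
2. series reduction of B3, B4, B5 gives (-4)/(s + 3)
3. feedback reduction of (B3*B4*B5), B6 gives 4/(15*s + 13)
4. sum the parallel branches (B1*B2), [(B3*B4*B5)/(1+(B3*B4*B5)*B6)] gives (-37*s - 23)/(30*s^2 + 86*s + 52)
That last expression is T(s); at s = 0 only the constant terms survive, so T(0) = -23/52.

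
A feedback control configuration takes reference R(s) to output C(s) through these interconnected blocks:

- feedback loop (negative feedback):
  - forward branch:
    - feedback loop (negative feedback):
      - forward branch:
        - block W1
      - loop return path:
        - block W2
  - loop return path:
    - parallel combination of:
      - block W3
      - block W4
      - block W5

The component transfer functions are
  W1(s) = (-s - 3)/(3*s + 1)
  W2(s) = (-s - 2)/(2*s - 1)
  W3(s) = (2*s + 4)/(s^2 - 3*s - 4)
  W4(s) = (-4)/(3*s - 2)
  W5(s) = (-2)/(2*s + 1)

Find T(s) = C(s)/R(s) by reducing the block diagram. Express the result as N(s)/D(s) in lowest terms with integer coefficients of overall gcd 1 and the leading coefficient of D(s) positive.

Reducing step by step:

Step 1: collapse the loop (W1 forward, W2 return): (-2*s^2 - 5*s + 3)/(7*s^2 + 4*s + 5)
Step 2: reduce the parallel group W3, W4, W5: (-2*s^3 + 64*s^2 + 48*s - 8)/(6*s^4 - 19*s^3 - 23*s^2 + 10*s + 8)
Step 3: reduce the feedback loop with forward [W1/(1+W1*W2)] and return (W3+W4+W5); the result is T(s) itself (integer coefficients, no common factor, positive leading denominator coefficient)

Answer: (-12*s^6 + 8*s^5 + 159*s^4 + 38*s^3 - 135*s^2 - 10*s + 24)/(42*s^6 - 105*s^5 - 325*s^4 - 539*s^3 - 51*s^2 + 266*s + 16)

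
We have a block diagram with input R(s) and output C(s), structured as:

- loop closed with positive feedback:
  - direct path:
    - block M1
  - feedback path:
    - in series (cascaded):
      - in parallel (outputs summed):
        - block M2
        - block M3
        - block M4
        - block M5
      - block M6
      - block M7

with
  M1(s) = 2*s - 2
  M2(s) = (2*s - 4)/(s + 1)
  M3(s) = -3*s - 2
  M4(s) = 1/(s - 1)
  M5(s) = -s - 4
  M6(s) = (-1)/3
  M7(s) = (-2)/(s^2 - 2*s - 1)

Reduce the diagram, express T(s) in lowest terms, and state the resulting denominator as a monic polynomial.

The answer is s^3 + 13*s^2/19 - 5*s/19 - 47/19.

Reasoning:
Step 1. parallel reduction of M2, M3, M4, M5: (-4*s^3 - 4*s^2 - s + 11)/(s^2 - 1)
Step 2. series reduction of (M2+M3+M4+M5), M6, M7: (-8*s^3 - 8*s^2 - 2*s + 22)/(3*s^4 - 6*s^3 - 6*s^2 + 6*s + 3)
Step 3. collapse the loop (M1 forward, ((M2+M3+M4+M5)*M6*M7) return): (6*s^4 - 12*s^3 - 12*s^2 + 12*s + 6)/(19*s^3 + 13*s^2 - 5*s - 47)
That last expression is T(s), already simplified. Scaling its denominator by 1/19 (the reciprocal of the leading coefficient) yields the monic denominator.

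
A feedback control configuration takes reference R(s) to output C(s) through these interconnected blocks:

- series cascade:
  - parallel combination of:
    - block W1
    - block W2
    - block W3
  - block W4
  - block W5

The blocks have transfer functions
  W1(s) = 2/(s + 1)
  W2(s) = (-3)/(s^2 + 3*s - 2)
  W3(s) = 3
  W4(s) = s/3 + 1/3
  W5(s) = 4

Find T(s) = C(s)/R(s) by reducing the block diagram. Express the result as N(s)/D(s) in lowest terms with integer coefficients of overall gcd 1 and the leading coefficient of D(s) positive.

Step 1: parallel reduction of W1, W2, W3 gives (3*s^3 + 14*s^2 + 6*s - 13)/(s^3 + 4*s^2 + s - 2)
Step 2: cascade (W1+W2+W3), W4, W5; the result is T(s) itself (integer coefficients, no common factor, positive leading denominator coefficient)

Answer: (12*s^3 + 56*s^2 + 24*s - 52)/(3*s^2 + 9*s - 6)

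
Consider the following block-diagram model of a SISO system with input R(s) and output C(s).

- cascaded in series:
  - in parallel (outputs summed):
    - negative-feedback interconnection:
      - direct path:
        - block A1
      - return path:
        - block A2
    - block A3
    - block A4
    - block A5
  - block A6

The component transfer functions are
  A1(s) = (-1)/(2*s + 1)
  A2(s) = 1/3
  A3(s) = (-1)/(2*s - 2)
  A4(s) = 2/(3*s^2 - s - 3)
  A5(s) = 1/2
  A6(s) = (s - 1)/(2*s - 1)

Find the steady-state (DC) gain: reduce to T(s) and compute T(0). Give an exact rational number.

Step 1: reduce the feedback loop with forward A1 and return A2; result (-3)/(6*s + 2)
Step 2: reduce the parallel group [A1/(1+A1*A2)], A3, A4, A5; result (9*s^4 - 27*s^3 + 14*s^2 + 15*s - 7)/(18*s^4 - 18*s^3 - 20*s^2 + 14*s + 6)
Step 3: combine ([A1/(1+A1*A2)]+A3+A4+A5), A6 in series; result (9*s^4 - 27*s^3 + 14*s^2 + 15*s - 7)/(36*s^4 - 18*s^3 - 40*s^2 + 8*s + 6)
DC gain: substitute s = 0 into T(s) from step 3: T(0) = -7/6.

Therefore the answer is -7/6.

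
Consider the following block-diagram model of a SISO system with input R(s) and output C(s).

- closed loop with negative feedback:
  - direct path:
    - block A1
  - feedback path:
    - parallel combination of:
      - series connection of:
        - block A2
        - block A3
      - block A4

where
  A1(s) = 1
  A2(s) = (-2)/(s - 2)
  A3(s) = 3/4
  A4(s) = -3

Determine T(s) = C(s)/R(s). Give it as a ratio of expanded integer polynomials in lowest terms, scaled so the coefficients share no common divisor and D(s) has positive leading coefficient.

First reduce the diagram to T(s).

Step 1 - reduce the series chain A2, A3 -> (-3)/(2*s - 4)
Step 2 - reduce the parallel group (A2*A3), A4 -> (9 - 6*s)/(2*s - 4)
Step 3 - feedback reduction of A1, ((A2*A3)+A4), which is the overall transfer function T(s) = C(s)/R(s) in lowest terms

Answer: (4 - 2*s)/(4*s - 5)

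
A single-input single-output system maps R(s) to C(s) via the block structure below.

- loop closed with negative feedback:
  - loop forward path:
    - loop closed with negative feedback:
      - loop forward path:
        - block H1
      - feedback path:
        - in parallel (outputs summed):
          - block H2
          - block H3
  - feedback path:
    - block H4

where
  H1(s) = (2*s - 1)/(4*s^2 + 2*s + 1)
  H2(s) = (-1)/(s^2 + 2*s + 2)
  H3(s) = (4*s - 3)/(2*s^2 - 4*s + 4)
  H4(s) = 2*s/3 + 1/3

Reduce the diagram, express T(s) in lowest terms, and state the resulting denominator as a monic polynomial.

Step 1 - sum the parallel branches H2, H3 = (4*s^3 + 3*s^2 + 6*s - 10)/(2*s^4 + 8)
Step 2 - feedback reduction of H1, (H2+H3) = (4*s^5 - 2*s^4 + 16*s - 8)/(8*s^6 + 4*s^5 + 10*s^4 + 2*s^3 + 41*s^2 - 10*s + 18)
Step 3 - reduce the feedback loop with forward [H1/(1+H1*(H2+H3))] and return H4 = (12*s^5 - 6*s^4 + 48*s - 24)/(32*s^6 + 12*s^5 + 28*s^4 + 6*s^3 + 155*s^2 - 30*s + 46)
That last expression is T(s), already simplified. Scaling its denominator by 1/32 (the reciprocal of the leading coefficient) yields the monic denominator.

Final answer: s^6 + 3*s^5/8 + 7*s^4/8 + 3*s^3/16 + 155*s^2/32 - 15*s/16 + 23/16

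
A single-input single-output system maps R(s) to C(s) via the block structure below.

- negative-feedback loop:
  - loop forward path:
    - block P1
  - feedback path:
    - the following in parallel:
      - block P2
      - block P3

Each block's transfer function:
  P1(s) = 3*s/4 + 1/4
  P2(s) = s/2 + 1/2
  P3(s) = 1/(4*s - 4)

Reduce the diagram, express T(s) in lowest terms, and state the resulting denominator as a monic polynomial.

Reducing step by step:

Step 1 - add P2, P3 (parallel) gives (2*s^2 - 1)/(4*s - 4)
Step 2 - close the feedback loop around P1, (P2+P3) gives (12*s^2 - 8*s - 4)/(6*s^3 + 2*s^2 + 13*s - 17)
T(s) is the step-2 result (common factors already cancelled). Leading coefficient of the denominator: 6. Divide through by 6 for the monic polynomial.

Answer: s^3 + s^2/3 + 13*s/6 - 17/6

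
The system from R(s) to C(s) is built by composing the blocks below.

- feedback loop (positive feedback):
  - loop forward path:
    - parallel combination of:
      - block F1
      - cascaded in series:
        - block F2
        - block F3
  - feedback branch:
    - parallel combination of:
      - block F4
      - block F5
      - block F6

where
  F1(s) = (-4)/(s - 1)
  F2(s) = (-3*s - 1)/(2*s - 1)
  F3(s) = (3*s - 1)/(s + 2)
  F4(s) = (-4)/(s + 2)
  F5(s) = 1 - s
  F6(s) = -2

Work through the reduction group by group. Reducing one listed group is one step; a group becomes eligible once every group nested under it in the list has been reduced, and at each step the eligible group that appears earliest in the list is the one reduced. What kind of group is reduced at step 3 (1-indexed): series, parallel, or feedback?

Reducing step by step:

(1) reduce the series chain F2, F3
(2) add F1, (F2*F3) (parallel)
(3) reduce the parallel group F4, F5, F6
(4) feedback reduction of (F1+(F2*F3)), (F4+F5+F6)
So the answer for step 3 is parallel.

Answer: parallel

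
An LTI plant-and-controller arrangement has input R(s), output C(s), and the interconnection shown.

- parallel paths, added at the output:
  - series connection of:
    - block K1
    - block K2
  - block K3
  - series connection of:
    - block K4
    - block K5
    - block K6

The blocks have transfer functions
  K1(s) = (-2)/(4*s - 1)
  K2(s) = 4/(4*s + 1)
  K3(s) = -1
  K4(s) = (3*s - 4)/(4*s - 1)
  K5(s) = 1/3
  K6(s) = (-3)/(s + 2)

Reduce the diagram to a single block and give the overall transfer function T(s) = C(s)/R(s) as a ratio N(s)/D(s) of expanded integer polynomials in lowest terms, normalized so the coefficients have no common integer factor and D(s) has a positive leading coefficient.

[1] cascade K1, K2 -> (-8)/(16*s^2 - 1)
[2] cascade K4, K5, K6 -> (4 - 3*s)/(4*s^2 + 7*s - 2)
[3] combine (K1*K2), K3, (K4*K5*K6) in parallel: this yields T(s), and no further normalization is needed

Final answer: (-16*s^3 - 44*s^2 + 6*s - 10)/(16*s^3 + 32*s^2 - s - 2)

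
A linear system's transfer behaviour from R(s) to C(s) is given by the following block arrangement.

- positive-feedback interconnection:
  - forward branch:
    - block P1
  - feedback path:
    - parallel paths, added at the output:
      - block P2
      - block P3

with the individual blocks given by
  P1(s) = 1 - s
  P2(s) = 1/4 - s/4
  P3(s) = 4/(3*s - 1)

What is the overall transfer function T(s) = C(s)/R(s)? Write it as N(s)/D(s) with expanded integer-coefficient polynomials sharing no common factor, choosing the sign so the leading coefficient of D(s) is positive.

Step 1 - add P2, P3 (parallel) -> (-3*s^2 + 4*s + 15)/(12*s - 4)
Step 2 - feedback reduction of P1, (P2+P3): this yields T(s), and no further normalization is needed

Final answer: (12*s^2 - 16*s + 4)/(3*s^3 - 7*s^2 - 23*s + 19)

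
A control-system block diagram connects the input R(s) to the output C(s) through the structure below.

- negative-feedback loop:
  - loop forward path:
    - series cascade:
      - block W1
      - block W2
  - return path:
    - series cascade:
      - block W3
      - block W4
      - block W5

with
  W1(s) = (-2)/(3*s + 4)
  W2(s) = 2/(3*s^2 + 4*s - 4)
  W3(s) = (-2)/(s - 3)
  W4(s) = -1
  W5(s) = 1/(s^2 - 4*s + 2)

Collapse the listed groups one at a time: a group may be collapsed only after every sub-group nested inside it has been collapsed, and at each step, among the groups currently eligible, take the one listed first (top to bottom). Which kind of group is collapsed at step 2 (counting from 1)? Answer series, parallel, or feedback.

(1) multiply W1, W2 (series)
(2) series reduction of W3, W4, W5
(3) close the feedback loop around (W1*W2), (W3*W4*W5)
The group at step 2 is a series group.

Hence the answer: series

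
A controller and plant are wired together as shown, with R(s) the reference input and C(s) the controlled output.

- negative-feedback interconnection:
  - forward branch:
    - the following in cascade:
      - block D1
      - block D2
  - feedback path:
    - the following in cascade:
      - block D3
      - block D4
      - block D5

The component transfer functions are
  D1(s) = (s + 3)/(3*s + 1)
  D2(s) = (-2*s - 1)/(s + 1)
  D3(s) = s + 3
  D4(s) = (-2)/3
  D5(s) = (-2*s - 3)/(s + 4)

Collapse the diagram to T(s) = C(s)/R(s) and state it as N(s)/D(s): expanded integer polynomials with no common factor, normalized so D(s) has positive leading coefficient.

First reduce the diagram to T(s).

(1) series reduction of D1, D2; result (-2*s^2 - 7*s - 3)/(3*s^2 + 4*s + 1)
(2) series reduction of D3, D4, D5; result (4*s^2 + 18*s + 18)/(3*s + 12)
(3) feedback reduction of (D1*D2), (D3*D4*D5); the result is T(s) itself (integer coefficients, no common factor, positive leading denominator coefficient)

Answer: (6*s^3 + 45*s^2 + 93*s + 36)/(8*s^4 + 55*s^3 + 126*s^2 + 129*s + 42)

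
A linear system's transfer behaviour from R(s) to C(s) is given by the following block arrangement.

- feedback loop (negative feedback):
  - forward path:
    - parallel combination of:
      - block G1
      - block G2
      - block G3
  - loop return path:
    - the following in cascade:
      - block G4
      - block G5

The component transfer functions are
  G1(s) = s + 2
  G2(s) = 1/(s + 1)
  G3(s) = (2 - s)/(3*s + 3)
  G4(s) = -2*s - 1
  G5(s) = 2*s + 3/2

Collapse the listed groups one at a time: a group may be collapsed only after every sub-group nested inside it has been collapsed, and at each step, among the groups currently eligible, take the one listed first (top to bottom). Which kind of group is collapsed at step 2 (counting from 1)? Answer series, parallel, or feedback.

1. sum the parallel branches G1, G2, G3
2. cascade G4, G5
3. reduce the feedback loop with forward (G1+G2+G3) and return (G4*G5)
Step 2: series.

Answer: series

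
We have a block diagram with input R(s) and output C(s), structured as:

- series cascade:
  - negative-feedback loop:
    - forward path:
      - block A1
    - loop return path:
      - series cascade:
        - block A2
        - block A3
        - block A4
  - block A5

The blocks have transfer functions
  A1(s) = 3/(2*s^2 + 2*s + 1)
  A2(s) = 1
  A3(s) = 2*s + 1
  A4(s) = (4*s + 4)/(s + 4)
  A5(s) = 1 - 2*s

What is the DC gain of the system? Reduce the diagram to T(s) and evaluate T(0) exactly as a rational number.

Step 1: multiply A2, A3, A4 (series); result (8*s^2 + 12*s + 4)/(s + 4)
Step 2: close the feedback loop around A1, (A2*A3*A4); result (3*s + 12)/(2*s^3 + 34*s^2 + 45*s + 16)
Step 3: multiply [A1/(1+A1*(A2*A3*A4))], A5 (series); result (-6*s^2 - 21*s + 12)/(2*s^3 + 34*s^2 + 45*s + 16)
DC gain: substitute s = 0 into T(s) from step 3: T(0) = 12/16 = 3/4.

Hence the answer: 3/4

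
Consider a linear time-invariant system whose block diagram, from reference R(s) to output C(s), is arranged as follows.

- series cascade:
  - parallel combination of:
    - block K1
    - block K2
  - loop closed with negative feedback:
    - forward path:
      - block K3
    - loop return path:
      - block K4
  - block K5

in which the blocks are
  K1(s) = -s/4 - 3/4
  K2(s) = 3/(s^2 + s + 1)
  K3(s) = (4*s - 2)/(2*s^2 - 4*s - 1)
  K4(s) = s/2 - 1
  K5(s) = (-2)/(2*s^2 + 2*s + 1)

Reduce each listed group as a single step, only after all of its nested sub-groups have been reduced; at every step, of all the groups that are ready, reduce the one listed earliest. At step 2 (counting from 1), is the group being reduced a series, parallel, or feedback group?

[1] sum the parallel branches K1, K2
[2] apply the feedback formula to K3, K4
[3] multiply (K1+K2), [K3/(1+K3*K4)], K5 (series)
Step 2: feedback.

Answer: feedback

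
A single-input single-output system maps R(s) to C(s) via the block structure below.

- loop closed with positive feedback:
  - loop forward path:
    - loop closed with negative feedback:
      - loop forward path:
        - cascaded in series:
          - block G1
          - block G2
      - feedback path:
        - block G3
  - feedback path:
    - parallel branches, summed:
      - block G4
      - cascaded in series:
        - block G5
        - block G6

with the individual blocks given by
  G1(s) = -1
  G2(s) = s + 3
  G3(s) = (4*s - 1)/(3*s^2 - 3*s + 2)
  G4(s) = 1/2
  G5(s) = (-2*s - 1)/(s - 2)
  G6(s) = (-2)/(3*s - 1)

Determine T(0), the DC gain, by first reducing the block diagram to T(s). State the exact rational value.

Step 1. series reduction of G1, G2, giving -s - 3
Step 2. feedback reduction of (G1*G2), G3, giving (3*s^3 + 6*s^2 - 7*s + 6)/(s^2 + 14*s - 5)
Step 3. cascade G5, G6, giving (4*s + 2)/(3*s^2 - 7*s + 2)
Step 4. parallel reduction of G4, (G5*G6), giving (3*s^2 + s + 6)/(6*s^2 - 14*s + 4)
Step 5. close the feedback loop around [(G1*G2)/(1+(G1*G2)*G3)], (G4+(G5*G6)), giving (-18*s^5 + 6*s^4 + 114*s^3 - 158*s^2 + 112*s - 24)/(9*s^5 + 15*s^4 - 67*s^3 + 269*s^2 - 162*s + 56)
DC gain: substitute s = 0 into T(s) from step 5: T(0) = -24/56 = -3/7.

Therefore the answer is -3/7.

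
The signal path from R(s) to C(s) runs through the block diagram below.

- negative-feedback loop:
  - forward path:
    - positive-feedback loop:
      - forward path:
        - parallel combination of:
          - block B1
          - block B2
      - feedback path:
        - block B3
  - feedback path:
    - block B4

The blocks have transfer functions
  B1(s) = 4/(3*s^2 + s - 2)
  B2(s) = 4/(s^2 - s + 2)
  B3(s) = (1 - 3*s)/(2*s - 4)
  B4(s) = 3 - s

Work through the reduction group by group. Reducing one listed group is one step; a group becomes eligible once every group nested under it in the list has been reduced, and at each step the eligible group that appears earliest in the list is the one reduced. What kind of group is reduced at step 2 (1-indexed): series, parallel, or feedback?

Step 1. sum the parallel branches B1, B2
Step 2. apply the feedback formula to (B1+B2), B3
Step 3. feedback reduction of [(B1+B2)/(1-(B1+B2)*B3)], B4
At step 2 the group reduced is feedback.

Therefore the answer is feedback.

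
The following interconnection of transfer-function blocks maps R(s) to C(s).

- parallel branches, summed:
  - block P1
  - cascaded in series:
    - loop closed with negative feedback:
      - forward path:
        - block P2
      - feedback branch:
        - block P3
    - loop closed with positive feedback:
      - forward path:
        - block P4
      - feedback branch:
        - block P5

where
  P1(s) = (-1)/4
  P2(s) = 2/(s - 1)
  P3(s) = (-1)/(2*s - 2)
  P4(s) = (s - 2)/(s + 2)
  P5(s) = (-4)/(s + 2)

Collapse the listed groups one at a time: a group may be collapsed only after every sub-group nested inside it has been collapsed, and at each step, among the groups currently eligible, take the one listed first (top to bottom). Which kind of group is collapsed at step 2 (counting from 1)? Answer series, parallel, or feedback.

Reducing step by step:

Step 1: apply the feedback formula to P2, P3
Step 2: feedback reduction of P4, P5
Step 3: reduce the series chain [P2/(1+P2*P3)], [P4/(1-P4*P5)]
Step 4: sum the parallel branches P1, ([P2/(1+P2*P3)]*[P4/(1-P4*P5)])
So the answer for step 2 is feedback.

Answer: feedback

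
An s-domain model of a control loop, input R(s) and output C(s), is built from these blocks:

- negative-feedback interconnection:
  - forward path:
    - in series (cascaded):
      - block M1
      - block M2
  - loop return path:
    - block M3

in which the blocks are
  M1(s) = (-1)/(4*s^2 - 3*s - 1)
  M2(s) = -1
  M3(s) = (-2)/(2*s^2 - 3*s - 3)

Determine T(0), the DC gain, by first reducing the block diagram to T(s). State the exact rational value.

The answer is -3.

Reasoning:
Step 1. series reduction of M1, M2: 1/(4*s^2 - 3*s - 1)
Step 2. collapse the loop ((M1*M2) forward, M3 return): (2*s^2 - 3*s - 3)/(8*s^4 - 18*s^3 - 5*s^2 + 12*s + 1)
That last expression is T(s); at s = 0 only the constant terms survive, so T(0) = -3/1 = -3.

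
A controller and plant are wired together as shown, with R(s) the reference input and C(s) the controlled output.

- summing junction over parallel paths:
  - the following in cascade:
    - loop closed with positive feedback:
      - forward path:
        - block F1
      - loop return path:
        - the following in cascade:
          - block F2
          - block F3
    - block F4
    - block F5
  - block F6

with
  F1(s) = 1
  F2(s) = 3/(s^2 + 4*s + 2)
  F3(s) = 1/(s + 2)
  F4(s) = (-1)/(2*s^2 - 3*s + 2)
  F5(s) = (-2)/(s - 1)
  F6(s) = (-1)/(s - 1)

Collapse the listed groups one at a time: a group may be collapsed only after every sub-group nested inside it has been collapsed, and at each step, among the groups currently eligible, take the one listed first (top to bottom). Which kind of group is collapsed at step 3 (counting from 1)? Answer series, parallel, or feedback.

Reducing step by step:

1. series reduction of F2, F3
2. feedback reduction of F1, (F2*F3)
3. cascade [F1/(1-F1*(F2*F3))], F4, F5
4. reduce the parallel group ([F1/(1-F1*(F2*F3))]*F4*F5), F6
So the answer for step 3 is series.

Answer: series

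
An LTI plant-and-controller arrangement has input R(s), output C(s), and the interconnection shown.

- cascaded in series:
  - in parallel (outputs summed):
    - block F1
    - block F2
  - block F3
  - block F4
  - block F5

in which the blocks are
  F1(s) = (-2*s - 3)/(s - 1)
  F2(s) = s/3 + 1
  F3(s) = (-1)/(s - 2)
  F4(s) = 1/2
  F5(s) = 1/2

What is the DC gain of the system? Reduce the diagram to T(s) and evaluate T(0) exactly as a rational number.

Reducing step by step:

[1] parallel reduction of F1, F2; result (s^2 - 4*s - 12)/(3*s - 3)
[2] reduce the series chain (F1+F2), F3, F4, F5; result (-s^2 + 4*s + 12)/(12*s^2 - 36*s + 24)
That last expression is T(s); at s = 0 only the constant terms survive, so T(0) = 12/24 = 1/2.

Answer: 1/2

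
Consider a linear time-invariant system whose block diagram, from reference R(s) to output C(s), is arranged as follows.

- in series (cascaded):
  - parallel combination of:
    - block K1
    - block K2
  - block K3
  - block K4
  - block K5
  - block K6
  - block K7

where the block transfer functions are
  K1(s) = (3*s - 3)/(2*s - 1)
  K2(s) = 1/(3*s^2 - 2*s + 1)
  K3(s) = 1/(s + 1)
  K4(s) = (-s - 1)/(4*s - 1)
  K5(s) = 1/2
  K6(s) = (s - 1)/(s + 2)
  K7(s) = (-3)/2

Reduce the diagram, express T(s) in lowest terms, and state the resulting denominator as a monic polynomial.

1. sum the parallel branches K1, K2, giving (9*s^3 - 15*s^2 + 11*s - 4)/(6*s^3 - 7*s^2 + 4*s - 1)
2. multiply (K1+K2), K3, K4, K5, K6, K7 (series), giving (27*s^4 - 72*s^3 + 78*s^2 - 45*s + 12)/(96*s^5 + 56*s^4 - 180*s^3 + 152*s^2 - 60*s + 8)
That last expression is T(s), already simplified. Scaling its denominator by 1/96 (the reciprocal of the leading coefficient) yields the monic denominator.

Final answer: s^5 + 7*s^4/12 - 15*s^3/8 + 19*s^2/12 - 5*s/8 + 1/12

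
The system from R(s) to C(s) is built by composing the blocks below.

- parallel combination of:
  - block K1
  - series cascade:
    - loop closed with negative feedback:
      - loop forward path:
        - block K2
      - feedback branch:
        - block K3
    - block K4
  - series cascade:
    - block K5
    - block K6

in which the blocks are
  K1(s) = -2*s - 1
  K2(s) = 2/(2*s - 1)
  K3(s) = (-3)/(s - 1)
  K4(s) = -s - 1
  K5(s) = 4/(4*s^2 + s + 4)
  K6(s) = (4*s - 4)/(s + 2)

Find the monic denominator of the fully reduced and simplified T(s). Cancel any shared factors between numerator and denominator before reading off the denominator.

The answer is s^4 - s^3/4 - 33*s^2/8 - 7*s/4 - 5.

Reasoning:
Step 1 - apply the feedback formula to K2, K3, giving (2*s - 2)/(2*s^2 - 3*s - 5)
Step 2 - combine [K2/(1+K2*K3)], K4 in series, giving (2 - 2*s)/(2*s - 5)
Step 3 - series reduction of K5, K6, giving (16*s - 16)/(4*s^3 + 9*s^2 + 6*s + 8)
Step 4 - parallel reduction of K1, ([K2/(1+K2*K3)]*K4), (K5*K6), giving (-16*s^5 - 12*s^4 + 58*s^3 + 99*s^2 - 22*s + 136)/(8*s^4 - 2*s^3 - 33*s^2 - 14*s - 40)
The result of step 4 is T(s) in lowest terms. Its denominator has leading coefficient 8; dividing the denominator through by 8 makes it monic.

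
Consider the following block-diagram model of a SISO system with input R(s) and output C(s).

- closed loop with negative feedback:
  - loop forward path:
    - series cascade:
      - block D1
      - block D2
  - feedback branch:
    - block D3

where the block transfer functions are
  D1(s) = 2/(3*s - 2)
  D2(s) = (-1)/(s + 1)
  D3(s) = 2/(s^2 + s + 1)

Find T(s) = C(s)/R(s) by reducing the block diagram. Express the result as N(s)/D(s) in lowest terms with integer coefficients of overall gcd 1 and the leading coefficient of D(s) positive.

Step 1. cascade D1, D2: (-2)/(3*s^2 + s - 2)
Step 2. apply the feedback formula to (D1*D2), D3; the result is T(s) itself (integer coefficients, no common factor, positive leading denominator coefficient)

Final answer: (-2*s^2 - 2*s - 2)/(3*s^4 + 4*s^3 + 2*s^2 - s - 6)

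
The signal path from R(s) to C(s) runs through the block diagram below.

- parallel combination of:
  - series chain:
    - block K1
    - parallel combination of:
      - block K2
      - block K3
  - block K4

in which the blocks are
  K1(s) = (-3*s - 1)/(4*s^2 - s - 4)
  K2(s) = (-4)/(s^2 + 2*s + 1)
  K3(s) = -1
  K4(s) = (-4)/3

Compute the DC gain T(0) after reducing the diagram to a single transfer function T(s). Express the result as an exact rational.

(1) add K2, K3 (parallel), giving (-s^2 - 2*s - 5)/(s^2 + 2*s + 1)
(2) series reduction of K1, (K2+K3), giving (3*s^3 + 7*s^2 + 17*s + 5)/(4*s^4 + 7*s^3 - 2*s^2 - 9*s - 4)
(3) sum the parallel branches (K1*(K2+K3)), K4, giving (-16*s^4 - 19*s^3 + 29*s^2 + 87*s + 31)/(12*s^4 + 21*s^3 - 6*s^2 - 27*s - 12)
The step-3 result is T(s). Setting s = 0: T(0) = 31/(-12) = -31/12.

Hence the answer: -31/12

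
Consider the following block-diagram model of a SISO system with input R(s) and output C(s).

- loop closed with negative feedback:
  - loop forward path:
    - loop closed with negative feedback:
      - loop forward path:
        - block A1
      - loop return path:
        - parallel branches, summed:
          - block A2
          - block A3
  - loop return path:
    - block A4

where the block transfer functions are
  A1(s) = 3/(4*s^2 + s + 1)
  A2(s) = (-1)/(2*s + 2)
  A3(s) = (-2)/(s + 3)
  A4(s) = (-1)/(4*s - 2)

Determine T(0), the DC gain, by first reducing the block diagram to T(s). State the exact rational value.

First reduce the diagram to T(s).

1. combine A2, A3 in parallel gives (-5*s - 7)/(2*s^2 + 8*s + 6)
2. reduce the feedback loop with forward A1 and return (A2+A3) gives (6*s^2 + 24*s + 18)/(8*s^4 + 34*s^3 + 34*s^2 - s - 15)
3. apply the feedback formula to [A1/(1+A1*(A2+A3))], A4 gives (12*s^3 + 42*s^2 + 12*s - 18)/(16*s^5 + 60*s^4 + 34*s^3 - 39*s^2 - 41*s + 6)
Evaluating the step-3 result (the overall T(s)) at s = 0 gives T(0) = -18/6 = -3.

Answer: -3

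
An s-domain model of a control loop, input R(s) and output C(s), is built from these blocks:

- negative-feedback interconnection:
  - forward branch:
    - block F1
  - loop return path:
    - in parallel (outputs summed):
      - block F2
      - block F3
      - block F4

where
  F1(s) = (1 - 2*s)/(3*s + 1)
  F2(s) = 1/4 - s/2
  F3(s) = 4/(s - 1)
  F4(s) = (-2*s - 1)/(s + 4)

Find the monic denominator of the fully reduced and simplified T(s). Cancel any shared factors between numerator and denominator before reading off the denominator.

Answer: s^4 + 9*s^3 - 35*s^2/4 - 133*s/4 + 12

Working:
1. sum the parallel branches F2, F3, F4 = (-2*s^3 - 13*s^2 + 31*s + 64)/(4*s^2 + 12*s - 16)
2. close the feedback loop around F1, (F2+F3+F4) = (-8*s^3 - 20*s^2 + 44*s - 16)/(4*s^4 + 36*s^3 - 35*s^2 - 133*s + 48)
T(s) is the step-2 result (common factors already cancelled). Leading coefficient of the denominator: 4. Divide through by 4 for the monic polynomial.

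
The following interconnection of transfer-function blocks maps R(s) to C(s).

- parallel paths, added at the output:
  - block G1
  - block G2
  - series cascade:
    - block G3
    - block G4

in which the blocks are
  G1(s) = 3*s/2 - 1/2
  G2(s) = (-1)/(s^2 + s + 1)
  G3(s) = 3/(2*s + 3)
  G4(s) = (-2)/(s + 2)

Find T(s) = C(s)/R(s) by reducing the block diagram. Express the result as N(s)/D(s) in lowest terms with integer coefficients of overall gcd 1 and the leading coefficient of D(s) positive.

Step 1 - combine G3, G4 in series -> (-6)/(2*s^2 + 7*s + 6)
Step 2 - combine G1, G2, (G3*G4) in parallel - this is the overall T(s), already in the required normalized form

Answer: (6*s^5 + 25*s^4 + 36*s^3 + 8*s^2 - 21*s - 30)/(4*s^4 + 18*s^3 + 30*s^2 + 26*s + 12)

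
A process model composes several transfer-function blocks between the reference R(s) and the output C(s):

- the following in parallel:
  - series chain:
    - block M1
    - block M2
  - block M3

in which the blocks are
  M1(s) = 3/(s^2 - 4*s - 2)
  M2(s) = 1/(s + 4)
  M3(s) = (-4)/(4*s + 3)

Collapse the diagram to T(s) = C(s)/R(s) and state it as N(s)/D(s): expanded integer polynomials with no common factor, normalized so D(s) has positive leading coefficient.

Step 1: reduce the series chain M1, M2 gives 3/(s^3 - 18*s - 8)
Step 2: sum the parallel branches (M1*M2), M3, which is the overall transfer function T(s) = C(s)/R(s) in lowest terms

Therefore the answer is (-4*s^3 + 84*s + 41)/(4*s^4 + 3*s^3 - 72*s^2 - 86*s - 24).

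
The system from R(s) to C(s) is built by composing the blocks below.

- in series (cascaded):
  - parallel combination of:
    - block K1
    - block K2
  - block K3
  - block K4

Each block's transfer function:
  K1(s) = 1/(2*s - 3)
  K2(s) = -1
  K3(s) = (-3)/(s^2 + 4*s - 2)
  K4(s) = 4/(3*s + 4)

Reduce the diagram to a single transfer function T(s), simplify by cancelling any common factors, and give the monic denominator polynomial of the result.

Answer: s^4 + 23*s^3/6 - 14*s^2/3 - 23*s/3 + 4

Working:
Step 1 - parallel reduction of K1, K2 = (4 - 2*s)/(2*s - 3)
Step 2 - combine (K1+K2), K3, K4 in series = (24*s - 48)/(6*s^4 + 23*s^3 - 28*s^2 - 46*s + 24)
That last expression is T(s), already simplified. Scaling its denominator by 1/6 (the reciprocal of the leading coefficient) yields the monic denominator.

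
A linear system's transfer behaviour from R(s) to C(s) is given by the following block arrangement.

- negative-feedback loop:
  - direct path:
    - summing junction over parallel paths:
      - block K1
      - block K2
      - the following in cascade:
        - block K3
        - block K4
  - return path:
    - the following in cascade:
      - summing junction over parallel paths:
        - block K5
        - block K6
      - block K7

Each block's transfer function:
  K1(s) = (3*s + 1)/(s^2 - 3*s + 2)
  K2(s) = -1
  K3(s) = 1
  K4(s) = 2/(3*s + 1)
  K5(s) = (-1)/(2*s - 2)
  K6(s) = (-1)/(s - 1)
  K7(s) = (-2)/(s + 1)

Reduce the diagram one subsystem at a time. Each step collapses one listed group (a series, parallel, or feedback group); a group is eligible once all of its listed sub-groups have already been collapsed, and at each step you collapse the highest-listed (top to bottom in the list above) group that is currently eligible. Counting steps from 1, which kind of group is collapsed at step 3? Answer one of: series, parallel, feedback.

Step 1: combine K3, K4 in series
Step 2: sum the parallel branches K1, K2, (K3*K4)
Step 3: sum the parallel branches K5, K6
Step 4: combine (K5+K6), K7 in series
Step 5: collapse the loop ((K1+K2+(K3*K4)) forward, ((K5+K6)*K7) return)
Step 3: parallel.

Hence the answer: parallel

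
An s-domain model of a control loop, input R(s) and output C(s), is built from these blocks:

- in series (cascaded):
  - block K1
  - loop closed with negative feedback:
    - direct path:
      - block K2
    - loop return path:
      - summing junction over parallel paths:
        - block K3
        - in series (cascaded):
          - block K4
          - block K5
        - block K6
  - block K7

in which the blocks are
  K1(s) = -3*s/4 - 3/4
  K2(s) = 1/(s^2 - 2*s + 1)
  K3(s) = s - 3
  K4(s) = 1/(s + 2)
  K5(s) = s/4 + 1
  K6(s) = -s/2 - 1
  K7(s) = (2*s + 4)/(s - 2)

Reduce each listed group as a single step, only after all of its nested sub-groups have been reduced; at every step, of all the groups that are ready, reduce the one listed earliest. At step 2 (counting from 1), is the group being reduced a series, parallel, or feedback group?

Step 1 - series reduction of K4, K5
Step 2 - sum the parallel branches K3, (K4*K5), K6
Step 3 - feedback reduction of K2, (K3+(K4*K5)+K6)
Step 4 - combine K1, [K2/(1+K2*(K3+(K4*K5)+K6))], K7 in series
So the answer for step 2 is parallel.

Therefore the answer is parallel.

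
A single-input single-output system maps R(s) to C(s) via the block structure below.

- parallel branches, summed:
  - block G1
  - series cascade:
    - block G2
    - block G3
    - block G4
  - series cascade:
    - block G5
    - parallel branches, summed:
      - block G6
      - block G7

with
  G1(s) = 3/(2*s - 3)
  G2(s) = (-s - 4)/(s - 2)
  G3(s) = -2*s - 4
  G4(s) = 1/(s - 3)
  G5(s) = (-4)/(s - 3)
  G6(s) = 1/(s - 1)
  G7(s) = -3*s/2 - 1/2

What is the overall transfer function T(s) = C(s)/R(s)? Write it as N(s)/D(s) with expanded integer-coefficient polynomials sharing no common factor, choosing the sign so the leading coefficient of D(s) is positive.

Answer: (16*s^4 - 33*s^3 + 12*s^2 + 7*s - 6)/(2*s^4 - 15*s^3 + 40*s^2 - 45*s + 18)

Working:
Step 1: series reduction of G2, G3, G4; result (2*s^2 + 12*s + 16)/(s^2 - 5*s + 6)
Step 2: reduce the parallel group G6, G7; result (-3*s^2 + 2*s + 3)/(2*s - 2)
Step 3: combine G5, (G6+G7) in series; result (6*s^2 - 4*s - 6)/(s^2 - 4*s + 3)
Step 4: parallel reduction of G1, (G2*G3*G4), (G5*(G6+G7)), which is the overall transfer function T(s) = C(s)/R(s) in lowest terms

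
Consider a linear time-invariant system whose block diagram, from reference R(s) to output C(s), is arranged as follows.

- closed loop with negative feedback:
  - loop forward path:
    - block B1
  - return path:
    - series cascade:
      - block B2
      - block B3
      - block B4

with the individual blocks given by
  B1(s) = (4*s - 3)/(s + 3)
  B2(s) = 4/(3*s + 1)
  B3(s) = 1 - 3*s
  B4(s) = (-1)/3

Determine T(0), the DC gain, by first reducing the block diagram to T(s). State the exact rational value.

Step 1 - cascade B2, B3, B4 gives (12*s - 4)/(9*s + 3)
Step 2 - apply the feedback formula to B1, (B2*B3*B4) gives (36*s^2 - 15*s - 9)/(57*s^2 - 22*s + 21)
The step-2 result is T(s). Setting s = 0: T(0) = -9/21 = -3/7.

Hence the answer: -3/7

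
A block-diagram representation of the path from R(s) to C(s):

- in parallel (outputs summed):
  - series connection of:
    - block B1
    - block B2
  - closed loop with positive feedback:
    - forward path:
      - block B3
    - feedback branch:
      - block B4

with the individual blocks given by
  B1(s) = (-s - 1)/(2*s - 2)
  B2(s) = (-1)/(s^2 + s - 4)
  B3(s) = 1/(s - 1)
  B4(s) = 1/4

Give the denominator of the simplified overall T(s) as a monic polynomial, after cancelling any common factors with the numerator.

[1] reduce the series chain B1, B2 gives (s + 1)/(2*s^3 - 10*s + 8)
[2] close the feedback loop around B3, B4 gives 4/(4*s - 5)
[3] combine (B1*B2), [B3/(1-B3*B4)] in parallel gives (8*s^3 + 4*s^2 - 41*s + 27)/(8*s^4 - 10*s^3 - 40*s^2 + 82*s - 40)
Step 3 gives the fully reduced T(s), with no common factor left to cancel. The denominator's leading coefficient is 8, so divide each of its coefficients by 8 to get the monic form.

Hence the answer: s^4 - 5*s^3/4 - 5*s^2 + 41*s/4 - 5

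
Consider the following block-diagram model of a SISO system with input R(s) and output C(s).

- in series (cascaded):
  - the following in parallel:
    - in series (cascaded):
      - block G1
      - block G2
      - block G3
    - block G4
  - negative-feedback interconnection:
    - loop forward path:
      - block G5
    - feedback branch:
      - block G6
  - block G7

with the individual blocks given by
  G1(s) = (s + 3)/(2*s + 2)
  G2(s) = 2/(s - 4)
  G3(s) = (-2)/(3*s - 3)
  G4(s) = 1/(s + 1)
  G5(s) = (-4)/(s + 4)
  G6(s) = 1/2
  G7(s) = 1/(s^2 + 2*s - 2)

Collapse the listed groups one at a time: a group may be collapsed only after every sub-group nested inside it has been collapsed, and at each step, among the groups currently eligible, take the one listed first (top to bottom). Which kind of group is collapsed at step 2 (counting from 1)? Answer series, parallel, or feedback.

Answer: parallel

Working:
Step 1. series reduction of G1, G2, G3
Step 2. add (G1*G2*G3), G4 (parallel)
Step 3. apply the feedback formula to G5, G6
Step 4. series reduction of ((G1*G2*G3)+G4), [G5/(1+G5*G6)], G7
So the answer for step 2 is parallel.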